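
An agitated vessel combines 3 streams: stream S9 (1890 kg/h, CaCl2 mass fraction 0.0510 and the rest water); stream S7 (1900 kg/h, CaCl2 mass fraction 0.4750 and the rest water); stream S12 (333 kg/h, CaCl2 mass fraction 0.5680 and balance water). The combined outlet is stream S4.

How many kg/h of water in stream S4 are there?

2935 kg/h

water out = water in = 1890×0.949 + 1900×0.525 + 333×0.432 = 2935 kg/h.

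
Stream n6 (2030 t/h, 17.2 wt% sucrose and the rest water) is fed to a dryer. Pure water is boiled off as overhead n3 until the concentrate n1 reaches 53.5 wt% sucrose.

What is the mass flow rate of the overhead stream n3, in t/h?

1377 t/h

sucrose is conserved: 2030×0.172 = 349.16 t/h all reports to the concentrate.
Concentrate = 349.16/(target fraction) = 652.64 t/h.
Overhead = 2030 − 652.64 = 1377.4 t/h.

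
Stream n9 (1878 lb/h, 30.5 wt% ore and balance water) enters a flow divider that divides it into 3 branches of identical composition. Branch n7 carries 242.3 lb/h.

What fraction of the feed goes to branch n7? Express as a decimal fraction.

0.129

Fraction to n7 = 242.3/1878 = 0.1290.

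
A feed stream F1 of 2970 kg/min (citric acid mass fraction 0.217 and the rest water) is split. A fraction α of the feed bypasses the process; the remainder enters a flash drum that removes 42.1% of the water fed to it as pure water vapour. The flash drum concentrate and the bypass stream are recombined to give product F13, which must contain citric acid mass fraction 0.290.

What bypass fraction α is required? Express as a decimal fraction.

0.236

All 2970×0.217 = 644.49 kg/min of citric acid reaches F13, so F13 = 644.49/0.290 = 2222.4 kg/min and vapour = 747.62 kg/min.
The evaporator receives (1−α)·2970 of feed at 0.783 water and removes 0.421 of that water:
0.421×0.783×(1−α)×2970 = 747.62
(1−α) = 747.62/979.04 = 0.7636;  α = 0.2364.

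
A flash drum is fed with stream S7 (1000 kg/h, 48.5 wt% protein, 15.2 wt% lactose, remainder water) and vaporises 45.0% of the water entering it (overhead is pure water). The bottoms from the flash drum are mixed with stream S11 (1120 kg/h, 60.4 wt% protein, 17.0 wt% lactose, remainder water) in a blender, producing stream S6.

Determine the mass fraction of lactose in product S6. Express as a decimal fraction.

0.1750

Vapour removed = 0.450×0.363×1000 = 163.35 kg/h; concentrate = 836.65 kg/h.
lactose reaching the mixer = 152 (from concentrate) + 1120×0.170 = 342.4 kg/h.
Product flow = 836.65 + 1120 = 1956.7 kg/h; lactose fraction = 0.1750.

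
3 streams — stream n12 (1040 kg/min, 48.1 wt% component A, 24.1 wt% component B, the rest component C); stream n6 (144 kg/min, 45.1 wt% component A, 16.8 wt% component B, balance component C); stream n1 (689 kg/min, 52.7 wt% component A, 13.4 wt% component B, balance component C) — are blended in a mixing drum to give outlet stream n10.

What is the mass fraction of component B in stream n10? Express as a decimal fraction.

0.196

Total flow out = 1040 + 144 + 689 = 1873 kg/min.
component B in = 1040×0.241 + 144×0.168 + 689×0.134 = 367.16 kg/min.
component B mass fraction in n10 = 367.16/1873 = 0.196.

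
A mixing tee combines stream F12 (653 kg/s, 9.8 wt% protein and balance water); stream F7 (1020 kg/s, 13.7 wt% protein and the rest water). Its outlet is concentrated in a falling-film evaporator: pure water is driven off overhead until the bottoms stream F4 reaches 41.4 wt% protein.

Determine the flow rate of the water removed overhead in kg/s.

1181 kg/s

protein entering = 653×0.098 + 1020×0.137 = 203.73 kg/s.
All protein reports to F4, so F4 = 203.73/0.414 = 492.11 kg/s.
Total feed = 1673 kg/s; overhead = 1673 − 492.11 = 1180.9 kg/s.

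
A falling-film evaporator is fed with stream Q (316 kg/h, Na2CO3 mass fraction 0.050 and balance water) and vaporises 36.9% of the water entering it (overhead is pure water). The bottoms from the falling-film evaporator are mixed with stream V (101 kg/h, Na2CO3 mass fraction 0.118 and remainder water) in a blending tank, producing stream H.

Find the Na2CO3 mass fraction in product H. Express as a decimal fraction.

0.091

Vapour removed = 0.369×0.950×316 = 110.77 kg/h; concentrate = 205.23 kg/h.
Na2CO3 reaching the mixer = 15.8 (from concentrate) + 101×0.118 = 27.718 kg/h.
Product flow = 205.23 + 101 = 306.23 kg/h; Na2CO3 fraction = 0.091.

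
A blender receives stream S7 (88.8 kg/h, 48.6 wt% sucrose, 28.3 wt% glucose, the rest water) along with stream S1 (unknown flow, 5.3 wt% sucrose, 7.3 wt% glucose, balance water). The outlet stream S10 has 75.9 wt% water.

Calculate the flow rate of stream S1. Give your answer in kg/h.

407.7 kg/h

Let S1 be the unknown flow. Total out = 88.8 + S1.
water balance: 20.513 + 0.874·S1 = 0.759·(88.8 + S1)
(0.874 − 0.759)·S1 = 0.759×88.8 − 20.513 = 46.886
S1 = 46.886 / 0.115 = 407.71 kg/h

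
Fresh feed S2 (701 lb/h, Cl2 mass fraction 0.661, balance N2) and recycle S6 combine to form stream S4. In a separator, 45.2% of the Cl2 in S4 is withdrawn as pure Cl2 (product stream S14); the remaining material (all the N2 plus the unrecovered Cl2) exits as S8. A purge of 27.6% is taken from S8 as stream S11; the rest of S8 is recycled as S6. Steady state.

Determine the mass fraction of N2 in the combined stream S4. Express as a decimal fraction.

N2 enters only via S2 and leaves only via the purge: 701×0.339 = 0.276×(N2 in S8), and the separator passes all N2, so N2 in S4 = N2 in S8 = 861.01 lb/h.
Cl2 in S4: m_A = 701×0.661 + (1−0.276)·(1−0.452)·m_A, so m_A = 463.36/0.6032 = 768.11 lb/h.
S4 = 768.11 + 861.01 = 1629.1 lb/h.
N2 fraction in S4 = 861.01/1629.1 = 0.529.

0.529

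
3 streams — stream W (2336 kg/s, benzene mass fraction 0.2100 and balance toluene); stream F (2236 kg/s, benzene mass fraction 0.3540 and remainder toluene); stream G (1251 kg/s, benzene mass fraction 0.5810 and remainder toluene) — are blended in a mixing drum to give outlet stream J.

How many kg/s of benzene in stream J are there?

2009 kg/s

benzene out = benzene in = 2336×0.210 + 2236×0.354 + 1251×0.581 = 2008.9 kg/s.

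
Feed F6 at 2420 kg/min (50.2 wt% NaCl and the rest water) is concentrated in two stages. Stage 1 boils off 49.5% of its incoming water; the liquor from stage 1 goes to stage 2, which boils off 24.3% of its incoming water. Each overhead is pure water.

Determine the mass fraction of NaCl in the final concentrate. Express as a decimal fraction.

0.725

water in feed = 2420×0.498 = 1205.2 kg/min.
After stage 1: water left = (1−0.495)×1205.2 = 608.61; stream total = 1823.4 kg/min.
After stage 2: water left = (1−0.243)×608.61 = 460.71; final concentrate = 1675.6 kg/min.
NaCl fraction = 1214.8/1675.6 = 0.725.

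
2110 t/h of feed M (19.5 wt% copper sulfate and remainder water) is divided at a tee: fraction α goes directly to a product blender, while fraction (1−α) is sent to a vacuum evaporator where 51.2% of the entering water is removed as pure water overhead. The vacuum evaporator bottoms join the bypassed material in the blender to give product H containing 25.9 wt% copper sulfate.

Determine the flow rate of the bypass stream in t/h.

All 2110×0.195 = 411.45 t/h of copper sulfate reaches H, so H = 411.45/0.259 = 1588.6 t/h and vapour = 521.39 t/h.
The evaporator receives (1−α)·2110 of feed at 0.805 water and removes 0.512 of that water:
0.512×0.805×(1−α)×2110 = 521.39
(1−α) = 521.39/869.66 = 0.5995;  α = 0.4005.
Bypass flow = 0.4005×2110 = 844.98 t/h.

845 t/h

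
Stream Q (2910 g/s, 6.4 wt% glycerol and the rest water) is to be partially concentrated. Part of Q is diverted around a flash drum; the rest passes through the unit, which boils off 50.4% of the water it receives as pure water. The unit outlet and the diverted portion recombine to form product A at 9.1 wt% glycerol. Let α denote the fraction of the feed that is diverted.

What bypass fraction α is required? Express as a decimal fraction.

All 2910×0.064 = 186.24 g/s of glycerol reaches A, so A = 186.24/0.091 = 2046.6 g/s and vapour = 863.41 g/s.
The evaporator receives (1−α)·2910 of feed at 0.936 water and removes 0.504 of that water:
0.504×0.936×(1−α)×2910 = 863.41
(1−α) = 863.41/1372.8 = 0.6289;  α = 0.3711.

0.371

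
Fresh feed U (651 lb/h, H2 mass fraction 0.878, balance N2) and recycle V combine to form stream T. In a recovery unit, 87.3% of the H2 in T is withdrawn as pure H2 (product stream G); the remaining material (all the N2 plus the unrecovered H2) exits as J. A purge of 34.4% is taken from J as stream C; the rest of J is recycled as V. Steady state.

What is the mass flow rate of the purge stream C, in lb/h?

N2 enters only via U and leaves only via the purge: 651×0.122 = 0.344×(N2 in J), and the recovery unit passes all N2, so N2 in T = N2 in J = 230.88 lb/h.
H2 in T: m_A = 651×0.878 + (1−0.344)·(1−0.873)·m_A, so m_A = 571.58/0.9167 = 623.53 lb/h.
J = (1−0.873)×623.53 + 230.88 = 310.07 lb/h.
Purge C = 0.344×310.07 = 106.66 lb/h.

106.7 lb/h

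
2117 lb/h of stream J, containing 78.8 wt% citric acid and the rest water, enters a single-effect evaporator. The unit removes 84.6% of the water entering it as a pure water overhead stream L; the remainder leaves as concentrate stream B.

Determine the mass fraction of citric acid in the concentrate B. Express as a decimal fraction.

citric acid is not removed: 2117×0.788 = 1668.2 lb/h of citric acid enters B.
water entering = 2117×0.212 = 448.8 lb/h; overhead removed = 0.846×448.8 = 379.69 lb/h.
Concentrate = 2117 − 379.69 = 1737.3 lb/h.
Mass fraction = 1668.2/1737.3 = 0.960.

0.960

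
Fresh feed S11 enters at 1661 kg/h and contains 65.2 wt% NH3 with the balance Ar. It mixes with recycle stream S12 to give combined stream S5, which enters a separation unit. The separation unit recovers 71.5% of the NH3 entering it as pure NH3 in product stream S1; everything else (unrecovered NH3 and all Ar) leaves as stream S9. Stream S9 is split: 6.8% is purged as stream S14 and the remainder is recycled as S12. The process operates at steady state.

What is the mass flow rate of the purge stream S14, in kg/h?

Ar enters only via S11 and leaves only via the purge: 1661×0.348 = 0.068×(Ar in S9), and the separation unit passes all Ar, so Ar in S5 = Ar in S9 = 8500.4 kg/h.
NH3 in S5: m_A = 1661×0.652 + (1−0.068)·(1−0.715)·m_A, so m_A = 1083/0.7344 = 1474.7 kg/h.
S9 = (1−0.715)×1474.7 + 8500.4 = 8920.7 kg/h.
Purge S14 = 0.068×8920.7 = 606.61 kg/h.

606.6 kg/h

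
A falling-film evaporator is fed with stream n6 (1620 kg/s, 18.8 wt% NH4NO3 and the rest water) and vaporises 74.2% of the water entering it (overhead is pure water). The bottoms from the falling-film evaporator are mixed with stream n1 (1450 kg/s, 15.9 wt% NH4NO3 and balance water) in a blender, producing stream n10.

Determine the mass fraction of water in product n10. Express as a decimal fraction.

Vapour removed = 0.742×0.812×1620 = 976.06 kg/s; concentrate = 643.94 kg/s.
water reaching the mixer = 339.38 (from concentrate) + 1450×0.841 = 1558.8 kg/s.
Product flow = 643.94 + 1450 = 2093.9 kg/s; water fraction = 0.744.

0.744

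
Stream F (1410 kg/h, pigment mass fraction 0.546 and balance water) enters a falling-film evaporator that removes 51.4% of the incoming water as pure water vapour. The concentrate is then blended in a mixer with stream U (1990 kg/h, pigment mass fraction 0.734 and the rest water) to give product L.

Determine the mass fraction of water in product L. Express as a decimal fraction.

0.274

Vapour removed = 0.514×0.454×1410 = 329.03 kg/h; concentrate = 1081 kg/h.
water reaching the mixer = 311.11 (from concentrate) + 1990×0.266 = 840.45 kg/h.
Product flow = 1081 + 1990 = 3071 kg/h; water fraction = 0.274.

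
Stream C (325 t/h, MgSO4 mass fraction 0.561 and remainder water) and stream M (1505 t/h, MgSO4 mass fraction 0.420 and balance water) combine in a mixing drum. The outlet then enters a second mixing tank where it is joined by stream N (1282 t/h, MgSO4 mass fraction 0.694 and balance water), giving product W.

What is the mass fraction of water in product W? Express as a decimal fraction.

0.452

Overall, product flow = 3112 t/h.
water in = 325×0.439 + 1505×0.580 + 1282×0.306 = 1407.9 t/h.
water fraction in W = 0.452.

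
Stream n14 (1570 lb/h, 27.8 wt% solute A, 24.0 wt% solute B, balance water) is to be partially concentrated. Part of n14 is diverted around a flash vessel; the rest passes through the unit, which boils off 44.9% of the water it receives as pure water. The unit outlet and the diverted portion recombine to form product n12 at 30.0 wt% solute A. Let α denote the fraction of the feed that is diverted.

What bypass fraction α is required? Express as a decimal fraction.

All 1570×0.278 = 436.46 lb/h of solute A reaches n12, so n12 = 436.46/0.300 = 1454.9 lb/h and vapour = 115.13 lb/h.
The evaporator receives (1−α)·1570 of feed at 0.482 water and removes 0.449 of that water:
0.449×0.482×(1−α)×1570 = 115.13
(1−α) = 115.13/339.78 = 0.3389;  α = 0.6611.

0.661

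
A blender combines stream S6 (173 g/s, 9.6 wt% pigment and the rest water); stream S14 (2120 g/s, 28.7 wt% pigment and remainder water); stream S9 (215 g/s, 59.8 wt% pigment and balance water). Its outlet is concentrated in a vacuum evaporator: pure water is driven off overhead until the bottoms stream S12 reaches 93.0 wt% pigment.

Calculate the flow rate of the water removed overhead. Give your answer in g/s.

pigment entering = 173×0.096 + 2120×0.287 + 215×0.598 = 753.62 g/s.
All pigment reports to S12, so S12 = 753.62/0.930 = 810.34 g/s.
Total feed = 2508 g/s; overhead = 2508 − 810.34 = 1697.7 g/s.

1698 g/s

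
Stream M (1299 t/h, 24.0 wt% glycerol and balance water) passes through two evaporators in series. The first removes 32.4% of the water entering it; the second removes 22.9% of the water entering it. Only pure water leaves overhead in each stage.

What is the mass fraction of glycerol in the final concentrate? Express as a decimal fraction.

0.377

water in feed = 1299×0.760 = 987.24 t/h.
After stage 1: water left = (1−0.324)×987.24 = 667.37; stream total = 979.13 t/h.
After stage 2: water left = (1−0.229)×667.37 = 514.55; final concentrate = 826.31 t/h.
glycerol fraction = 311.76/826.31 = 0.377.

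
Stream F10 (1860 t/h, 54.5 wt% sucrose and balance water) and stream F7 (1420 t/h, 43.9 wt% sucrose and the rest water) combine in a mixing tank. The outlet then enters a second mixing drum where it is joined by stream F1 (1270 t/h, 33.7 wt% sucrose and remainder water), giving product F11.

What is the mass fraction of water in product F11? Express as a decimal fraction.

Overall, product flow = 4550 t/h.
water in = 1860×0.455 + 1420×0.561 + 1270×0.663 = 2484.9 t/h.
water fraction in F11 = 0.546.

0.546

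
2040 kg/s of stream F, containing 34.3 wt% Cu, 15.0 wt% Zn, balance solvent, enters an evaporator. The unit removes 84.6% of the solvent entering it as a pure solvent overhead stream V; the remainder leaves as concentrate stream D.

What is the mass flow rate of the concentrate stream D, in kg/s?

solvent entering = 2040×0.507 = 1034.3 kg/s; overhead removed = 0.846×1034.3 = 875 kg/s.
Concentrate = 2040 − 875 = 1165 kg/s.

1165 kg/s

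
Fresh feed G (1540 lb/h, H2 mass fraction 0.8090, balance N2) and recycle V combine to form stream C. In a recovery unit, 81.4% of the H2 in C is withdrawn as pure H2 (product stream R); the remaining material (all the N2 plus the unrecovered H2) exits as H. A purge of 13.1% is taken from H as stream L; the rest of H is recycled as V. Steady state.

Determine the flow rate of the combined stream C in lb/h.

3731 lb/h

N2 enters only via G and leaves only via the purge: 1540×0.191 = 0.131×(N2 in H), and the recovery unit passes all N2, so N2 in C = N2 in H = 2245.3 lb/h.
H2 in C: m_A = 1540×0.809 + (1−0.131)·(1−0.814)·m_A, so m_A = 1245.9/0.8384 = 1486.1 lb/h.
C = 1486.1 + 2245.3 = 3731.4 lb/h.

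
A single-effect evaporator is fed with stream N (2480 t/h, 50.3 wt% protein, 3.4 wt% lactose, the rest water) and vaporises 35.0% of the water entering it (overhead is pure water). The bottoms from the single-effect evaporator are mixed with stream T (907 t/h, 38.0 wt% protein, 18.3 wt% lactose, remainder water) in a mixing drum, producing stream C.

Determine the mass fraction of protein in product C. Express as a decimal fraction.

0.533

Vapour removed = 0.350×0.463×2480 = 401.88 t/h; concentrate = 2078.1 t/h.
protein reaching the mixer = 1247.4 (from concentrate) + 907×0.380 = 1592.1 t/h.
Product flow = 2078.1 + 907 = 2985.1 t/h; protein fraction = 0.533.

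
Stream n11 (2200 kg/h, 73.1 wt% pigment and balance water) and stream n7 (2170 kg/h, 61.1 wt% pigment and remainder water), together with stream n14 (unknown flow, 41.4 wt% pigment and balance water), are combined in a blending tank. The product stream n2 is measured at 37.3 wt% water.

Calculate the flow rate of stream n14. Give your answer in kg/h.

911.2 kg/h

Let n14 be the unknown flow. Total out = 4370 + n14.
water balance: 1435.9 + 0.586·n14 = 0.373·(4370 + n14)
(0.586 − 0.373)·n14 = 0.373×4370 − 1435.9 = 194.08
n14 = 194.08 / 0.213 = 911.17 kg/h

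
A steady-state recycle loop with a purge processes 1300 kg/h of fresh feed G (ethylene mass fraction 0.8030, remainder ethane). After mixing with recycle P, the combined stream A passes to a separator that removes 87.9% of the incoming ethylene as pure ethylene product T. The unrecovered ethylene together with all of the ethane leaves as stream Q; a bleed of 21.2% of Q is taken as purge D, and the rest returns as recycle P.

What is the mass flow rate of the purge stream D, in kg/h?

ethane enters only via G and leaves only via the purge: 1300×0.197 = 0.212×(ethane in Q), and the separator passes all ethane, so ethane in A = ethane in Q = 1208 kg/h.
ethylene in A: m_A = 1300×0.803 + (1−0.212)·(1−0.879)·m_A, so m_A = 1043.9/0.9047 = 1153.9 kg/h.
Q = (1−0.879)×1153.9 + 1208 = 1347.6 kg/h.
Purge D = 0.212×1347.6 = 285.7 kg/h.

285.7 kg/h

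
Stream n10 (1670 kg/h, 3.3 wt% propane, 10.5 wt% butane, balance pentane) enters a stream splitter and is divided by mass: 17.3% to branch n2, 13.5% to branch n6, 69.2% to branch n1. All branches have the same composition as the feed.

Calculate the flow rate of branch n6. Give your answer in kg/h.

225.5 kg/h

Branch n6 flow = 0.135×1670 = 225.45 kg/h.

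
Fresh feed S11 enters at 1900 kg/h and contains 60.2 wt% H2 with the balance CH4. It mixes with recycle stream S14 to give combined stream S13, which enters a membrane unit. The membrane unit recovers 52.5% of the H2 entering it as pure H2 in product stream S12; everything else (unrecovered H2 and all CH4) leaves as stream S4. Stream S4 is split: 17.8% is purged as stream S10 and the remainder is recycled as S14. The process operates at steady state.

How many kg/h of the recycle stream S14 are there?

4225 kg/h

CH4 enters only via S11 and leaves only via the purge: 1900×0.398 = 0.178×(CH4 in S4), and the membrane unit passes all CH4, so CH4 in S13 = CH4 in S4 = 4248.3 kg/h.
H2 in S13: m_A = 1900×0.602 + (1−0.178)·(1−0.525)·m_A, so m_A = 1143.8/0.6096 = 1876.5 kg/h.
S4 = (1−0.525)×1876.5 + 4248.3 = 5139.6 kg/h.
Recycle S14 = (1−0.178)×5139.6 = 4224.8 kg/h.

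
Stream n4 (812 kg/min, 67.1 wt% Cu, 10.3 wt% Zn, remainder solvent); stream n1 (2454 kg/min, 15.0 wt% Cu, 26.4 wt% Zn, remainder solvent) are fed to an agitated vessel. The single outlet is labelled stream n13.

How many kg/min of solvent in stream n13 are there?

solvent out = solvent in = 812×0.226 + 2454×0.586 = 1621.6 kg/min.

1622 kg/min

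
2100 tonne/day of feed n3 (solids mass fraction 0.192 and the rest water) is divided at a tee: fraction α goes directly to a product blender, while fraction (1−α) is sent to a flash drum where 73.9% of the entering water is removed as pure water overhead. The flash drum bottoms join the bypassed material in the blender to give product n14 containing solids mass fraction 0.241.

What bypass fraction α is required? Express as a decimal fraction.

0.659

All 2100×0.192 = 403.2 tonne/day of solids reaches n14, so n14 = 403.2/0.241 = 1673 tonne/day and vapour = 426.97 tonne/day.
The evaporator receives (1−α)·2100 of feed at 0.808 water and removes 0.739 of that water:
0.739×0.808×(1−α)×2100 = 426.97
(1−α) = 426.97/1253.9 = 0.3405;  α = 0.6595.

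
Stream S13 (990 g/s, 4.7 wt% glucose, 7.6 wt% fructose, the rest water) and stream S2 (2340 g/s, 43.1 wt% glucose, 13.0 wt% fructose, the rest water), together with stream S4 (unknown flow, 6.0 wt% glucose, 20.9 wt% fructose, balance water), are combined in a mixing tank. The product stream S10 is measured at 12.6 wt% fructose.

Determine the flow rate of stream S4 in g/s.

Let S4 be the unknown flow. Total out = 3330 + S4.
fructose balance: 379.44 + 0.209·S4 = 0.126·(3330 + S4)
(0.209 − 0.126)·S4 = 0.126×3330 − 379.44 = 40.14
S4 = 40.14 / 0.083 = 483.61 g/s

483.6 g/s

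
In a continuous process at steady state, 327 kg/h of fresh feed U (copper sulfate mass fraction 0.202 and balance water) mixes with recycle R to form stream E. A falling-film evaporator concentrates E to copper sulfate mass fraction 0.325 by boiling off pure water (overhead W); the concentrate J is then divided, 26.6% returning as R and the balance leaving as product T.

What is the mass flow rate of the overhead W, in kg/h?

123.8 kg/h

Overall copper sulfate balance (none leaves overhead): copper sulfate in fresh feed = copper sulfate in product, i.e. 327×0.202 = (1−0.266)·J·0.325.
J = 66.054/(0.325×0.734) = 276.9 kg/h.
Recycle R = 0.266×276.9 = 73.655 kg/h.
Combined feed E = 327 + 73.655 = 400.65 kg/h.
Overhead W = E − J = 400.65 − 276.9 = 123.76 kg/h.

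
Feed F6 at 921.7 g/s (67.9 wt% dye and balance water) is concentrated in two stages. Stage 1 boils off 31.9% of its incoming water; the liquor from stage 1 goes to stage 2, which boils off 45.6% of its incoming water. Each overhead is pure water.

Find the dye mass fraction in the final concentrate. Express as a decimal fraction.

water in feed = 921.7×0.321 = 295.87 g/s.
After stage 1: water left = (1−0.319)×295.87 = 201.48; stream total = 827.32 g/s.
After stage 2: water left = (1−0.456)×201.48 = 109.61; final concentrate = 735.44 g/s.
dye fraction = 625.83/735.44 = 0.851.

0.851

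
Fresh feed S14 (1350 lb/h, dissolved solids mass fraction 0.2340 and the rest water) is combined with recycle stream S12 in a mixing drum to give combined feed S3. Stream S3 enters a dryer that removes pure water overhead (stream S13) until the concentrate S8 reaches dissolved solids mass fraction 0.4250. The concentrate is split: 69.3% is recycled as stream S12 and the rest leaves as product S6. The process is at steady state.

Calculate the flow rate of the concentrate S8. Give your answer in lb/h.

2421 lb/h

Overall dissolved solids balance (none leaves overhead): dissolved solids in fresh feed = dissolved solids in product, i.e. 1350×0.234 = (1−0.693)·S8·0.425.
S8 = 315.9/(0.425×0.307) = 2421.2 lb/h.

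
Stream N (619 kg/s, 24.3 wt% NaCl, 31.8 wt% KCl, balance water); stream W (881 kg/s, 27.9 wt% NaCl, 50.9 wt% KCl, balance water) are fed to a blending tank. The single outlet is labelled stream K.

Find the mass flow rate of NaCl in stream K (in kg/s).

396.2 kg/s

NaCl out = NaCl in = 619×0.243 + 881×0.279 = 396.22 kg/s.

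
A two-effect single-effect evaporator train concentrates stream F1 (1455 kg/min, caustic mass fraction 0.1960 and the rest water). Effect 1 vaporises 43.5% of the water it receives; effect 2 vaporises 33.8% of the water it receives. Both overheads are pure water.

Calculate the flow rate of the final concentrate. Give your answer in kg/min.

722.7 kg/min

water in feed = 1455×0.804 = 1169.8 kg/min.
After stage 1: water left = (1−0.435)×1169.8 = 660.95; stream total = 946.13 kg/min.
After stage 2: water left = (1−0.338)×660.95 = 437.55; final concentrate = 722.73 kg/min.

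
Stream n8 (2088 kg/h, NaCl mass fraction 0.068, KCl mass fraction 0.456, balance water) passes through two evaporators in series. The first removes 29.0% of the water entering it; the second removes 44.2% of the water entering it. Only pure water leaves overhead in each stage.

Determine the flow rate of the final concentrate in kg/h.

1488 kg/h

water in feed = 2088×0.476 = 993.89 kg/h.
After stage 1: water left = (1−0.290)×993.89 = 705.66; stream total = 1799.8 kg/h.
After stage 2: water left = (1−0.442)×705.66 = 393.76; final concentrate = 1487.9 kg/h.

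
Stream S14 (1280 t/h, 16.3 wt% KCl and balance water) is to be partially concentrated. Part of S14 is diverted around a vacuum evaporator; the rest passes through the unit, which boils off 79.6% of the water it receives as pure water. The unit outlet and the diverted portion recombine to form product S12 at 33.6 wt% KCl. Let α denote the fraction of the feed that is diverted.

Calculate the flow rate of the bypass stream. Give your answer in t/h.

All 1280×0.163 = 208.64 t/h of KCl reaches S12, so S12 = 208.64/0.336 = 620.95 t/h and vapour = 659.05 t/h.
The evaporator receives (1−α)·1280 of feed at 0.837 water and removes 0.796 of that water:
0.796×0.837×(1−α)×1280 = 659.05
(1−α) = 659.05/852.8 = 0.7728;  α = 0.2272.
Bypass flow = 0.2272×1280 = 290.81 t/h.

290.8 t/h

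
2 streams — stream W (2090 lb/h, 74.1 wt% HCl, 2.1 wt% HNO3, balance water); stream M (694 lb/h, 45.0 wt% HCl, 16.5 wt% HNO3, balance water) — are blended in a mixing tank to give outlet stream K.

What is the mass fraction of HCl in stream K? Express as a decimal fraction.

Total flow out = 2090 + 694 = 2784 lb/h.
HCl in = 2090×0.741 + 694×0.450 = 1861 lb/h.
HCl mass fraction in K = 1861/2784 = 0.668.

0.668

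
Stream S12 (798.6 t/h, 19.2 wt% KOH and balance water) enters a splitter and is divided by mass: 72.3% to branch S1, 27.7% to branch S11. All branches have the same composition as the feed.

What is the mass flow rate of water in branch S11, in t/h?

178.7 t/h

Branch S11 total = 0.277×798.6 = 221.21 t/h.
water in S11 = 0.808×221.21 = 178.74 t/h.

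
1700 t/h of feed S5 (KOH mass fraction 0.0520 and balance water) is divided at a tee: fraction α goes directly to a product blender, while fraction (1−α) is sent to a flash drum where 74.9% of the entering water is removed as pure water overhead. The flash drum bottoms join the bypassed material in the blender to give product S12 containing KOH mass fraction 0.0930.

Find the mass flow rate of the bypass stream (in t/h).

644.5 t/h

All 1700×0.052 = 88.4 t/h of KOH reaches S12, so S12 = 88.4/0.093 = 950.54 t/h and vapour = 749.46 t/h.
The evaporator receives (1−α)·1700 of feed at 0.948 water and removes 0.749 of that water:
0.749×0.948×(1−α)×1700 = 749.46
(1−α) = 749.46/1207.1 = 0.6209;  α = 0.3791.
Bypass flow = 0.3791×1700 = 644.5 t/h.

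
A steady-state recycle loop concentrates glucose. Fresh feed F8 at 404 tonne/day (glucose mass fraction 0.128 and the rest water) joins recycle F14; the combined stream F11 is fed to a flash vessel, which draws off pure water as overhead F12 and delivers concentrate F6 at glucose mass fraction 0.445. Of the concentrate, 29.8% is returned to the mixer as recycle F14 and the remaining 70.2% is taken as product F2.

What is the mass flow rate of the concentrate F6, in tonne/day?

Overall glucose balance (none leaves overhead): glucose in fresh feed = glucose in product, i.e. 404×0.128 = (1−0.298)·F6·0.445.
F6 = 51.712/(0.445×0.702) = 165.54 tonne/day.

165.5 tonne/day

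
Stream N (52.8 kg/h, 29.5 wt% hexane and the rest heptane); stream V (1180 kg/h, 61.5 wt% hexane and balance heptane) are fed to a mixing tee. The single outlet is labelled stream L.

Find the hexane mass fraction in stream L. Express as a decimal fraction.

0.6013

Total flow out = 52.8 + 1180 = 1232.8 kg/h.
hexane in = 52.8×0.295 + 1180×0.615 = 741.28 kg/h.
hexane mass fraction in L = 741.28/1232.8 = 0.6013.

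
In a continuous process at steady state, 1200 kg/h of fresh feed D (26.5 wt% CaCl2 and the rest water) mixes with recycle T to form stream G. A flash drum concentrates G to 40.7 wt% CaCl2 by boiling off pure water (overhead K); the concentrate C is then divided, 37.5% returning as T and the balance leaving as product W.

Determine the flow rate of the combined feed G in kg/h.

1669 kg/h

Overall CaCl2 balance (none leaves overhead): CaCl2 in fresh feed = CaCl2 in product, i.e. 1200×0.265 = (1−0.375)·C·0.407.
C = 318/(0.407×0.625) = 1250.1 kg/h.
Recycle T = 0.375×1250.1 = 468.8 kg/h.
Combined feed G = 1200 + 468.8 = 1668.8 kg/h.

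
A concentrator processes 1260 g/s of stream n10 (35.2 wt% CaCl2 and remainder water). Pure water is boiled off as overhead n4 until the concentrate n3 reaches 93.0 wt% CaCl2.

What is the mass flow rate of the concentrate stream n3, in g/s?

CaCl2 is conserved: 1260×0.352 = 443.52 g/s all reports to the concentrate.
Concentrate = 443.52/(target fraction) = 476.9 g/s.

476.9 g/s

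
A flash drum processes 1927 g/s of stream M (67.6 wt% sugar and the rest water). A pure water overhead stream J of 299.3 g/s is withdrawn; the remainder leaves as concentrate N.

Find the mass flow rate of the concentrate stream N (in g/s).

1628 g/s

Concentrate = 1927 − 299.3 = 1627.7 g/s.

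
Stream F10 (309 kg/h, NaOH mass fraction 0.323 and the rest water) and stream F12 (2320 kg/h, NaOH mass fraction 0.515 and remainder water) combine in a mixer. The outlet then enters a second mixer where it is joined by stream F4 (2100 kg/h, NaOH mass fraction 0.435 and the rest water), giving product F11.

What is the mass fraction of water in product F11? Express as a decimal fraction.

0.533

Overall, product flow = 4729 kg/h.
water in = 309×0.677 + 2320×0.485 + 2100×0.565 = 2520.9 kg/h.
water fraction in F11 = 0.533.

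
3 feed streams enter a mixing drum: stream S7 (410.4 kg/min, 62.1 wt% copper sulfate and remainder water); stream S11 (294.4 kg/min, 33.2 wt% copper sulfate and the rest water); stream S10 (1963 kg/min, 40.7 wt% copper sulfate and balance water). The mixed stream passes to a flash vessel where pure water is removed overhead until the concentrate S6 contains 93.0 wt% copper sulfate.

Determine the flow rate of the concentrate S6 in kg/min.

1238 kg/min

copper sulfate entering = 410.4×0.621 + 294.4×0.332 + 1963×0.407 = 1151.5 kg/min.
All copper sulfate reports to S6, so S6 = 1151.5/0.930 = 1238.2 kg/min.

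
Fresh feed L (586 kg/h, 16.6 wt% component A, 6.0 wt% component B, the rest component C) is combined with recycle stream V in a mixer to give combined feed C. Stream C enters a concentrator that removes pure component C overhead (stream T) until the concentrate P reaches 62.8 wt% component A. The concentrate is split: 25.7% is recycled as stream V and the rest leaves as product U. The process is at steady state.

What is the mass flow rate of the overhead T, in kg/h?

431.1 kg/h

Overall component A balance (none leaves overhead): component A in fresh feed = component A in product, i.e. 586×0.166 = (1−0.257)·P·0.628.
P = 97.276/(0.628×0.743) = 208.48 kg/h.
Recycle V = 0.257×208.48 = 53.578 kg/h.
Combined feed C = 586 + 53.578 = 639.58 kg/h.
Overhead T = C − P = 639.58 − 208.48 = 431.1 kg/h.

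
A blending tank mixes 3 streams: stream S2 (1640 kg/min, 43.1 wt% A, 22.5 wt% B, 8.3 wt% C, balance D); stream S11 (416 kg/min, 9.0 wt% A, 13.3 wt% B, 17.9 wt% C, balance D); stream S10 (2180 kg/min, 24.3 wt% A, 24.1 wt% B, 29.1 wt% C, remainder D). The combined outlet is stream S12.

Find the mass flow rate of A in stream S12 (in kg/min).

1274 kg/min

A out = A in = 1640×0.431 + 416×0.090 + 2180×0.243 = 1274 kg/min.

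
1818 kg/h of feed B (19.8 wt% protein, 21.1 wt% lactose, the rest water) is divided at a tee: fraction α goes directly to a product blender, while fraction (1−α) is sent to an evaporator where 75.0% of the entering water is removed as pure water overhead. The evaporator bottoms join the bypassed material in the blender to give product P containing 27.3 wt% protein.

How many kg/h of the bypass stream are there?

691.2 kg/h

All 1818×0.198 = 359.96 kg/h of protein reaches P, so P = 359.96/0.273 = 1318.5 kg/h and vapour = 499.45 kg/h.
The evaporator receives (1−α)·1818 of feed at 0.591 water and removes 0.750 of that water:
0.750×0.591×(1−α)×1818 = 499.45
(1−α) = 499.45/805.83 = 0.6198;  α = 0.3802.
Bypass flow = 0.3802×1818 = 691.21 kg/h.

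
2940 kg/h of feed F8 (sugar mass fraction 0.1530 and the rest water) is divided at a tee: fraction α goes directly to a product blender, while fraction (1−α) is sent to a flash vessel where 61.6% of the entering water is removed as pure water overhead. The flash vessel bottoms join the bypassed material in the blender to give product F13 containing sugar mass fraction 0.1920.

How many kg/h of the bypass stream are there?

1795 kg/h

All 2940×0.153 = 449.82 kg/h of sugar reaches F13, so F13 = 449.82/0.192 = 2342.8 kg/h and vapour = 597.19 kg/h.
The evaporator receives (1−α)·2940 of feed at 0.847 water and removes 0.616 of that water:
0.616×0.847×(1−α)×2940 = 597.19
(1−α) = 597.19/1534 = 0.3893;  α = 0.6107.
Bypass flow = 0.6107×2940 = 1795.4 kg/h.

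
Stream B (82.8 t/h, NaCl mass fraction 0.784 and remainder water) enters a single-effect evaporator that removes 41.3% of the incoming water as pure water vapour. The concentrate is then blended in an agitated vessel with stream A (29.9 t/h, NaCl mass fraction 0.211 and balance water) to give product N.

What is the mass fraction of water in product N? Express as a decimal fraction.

Vapour removed = 0.413×0.216×82.8 = 7.3864 t/h; concentrate = 75.414 t/h.
water reaching the mixer = 10.498 (from concentrate) + 29.9×0.789 = 34.089 t/h.
Product flow = 75.414 + 29.9 = 105.31 t/h; water fraction = 0.324.

0.324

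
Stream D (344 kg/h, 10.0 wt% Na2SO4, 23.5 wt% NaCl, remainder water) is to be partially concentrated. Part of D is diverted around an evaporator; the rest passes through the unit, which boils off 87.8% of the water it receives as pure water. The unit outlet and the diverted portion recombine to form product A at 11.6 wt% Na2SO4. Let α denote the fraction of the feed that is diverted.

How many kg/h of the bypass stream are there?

All 344×0.100 = 34.4 kg/h of Na2SO4 reaches A, so A = 34.4/0.116 = 296.55 kg/h and vapour = 47.448 kg/h.
The evaporator receives (1−α)·344 of feed at 0.665 water and removes 0.878 of that water:
0.878×0.665×(1−α)×344 = 47.448
(1−α) = 47.448/200.85 = 0.2362;  α = 0.7638.
Bypass flow = 0.7638×344 = 262.73 kg/h.

262.7 kg/h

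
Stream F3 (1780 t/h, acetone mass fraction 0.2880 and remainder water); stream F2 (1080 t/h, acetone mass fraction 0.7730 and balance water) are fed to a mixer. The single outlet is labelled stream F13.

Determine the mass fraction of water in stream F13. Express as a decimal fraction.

0.5289

Total flow out = 1780 + 1080 = 2860 t/h.
water in = 1780×0.712 + 1080×0.227 = 1512.5 t/h.
water mass fraction in F13 = 1512.5/2860 = 0.5289.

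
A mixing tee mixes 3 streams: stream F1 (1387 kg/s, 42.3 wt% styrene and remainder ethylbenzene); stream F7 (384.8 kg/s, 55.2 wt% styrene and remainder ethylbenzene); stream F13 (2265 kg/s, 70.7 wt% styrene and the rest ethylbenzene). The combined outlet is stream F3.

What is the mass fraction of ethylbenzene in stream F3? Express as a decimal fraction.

0.405

Total flow out = 1387 + 384.8 + 2265 = 4036.8 kg/s.
ethylbenzene in = 1387×0.577 + 384.8×0.448 + 2265×0.293 = 1636.3 kg/s.
ethylbenzene mass fraction in F3 = 1636.3/4036.8 = 0.405.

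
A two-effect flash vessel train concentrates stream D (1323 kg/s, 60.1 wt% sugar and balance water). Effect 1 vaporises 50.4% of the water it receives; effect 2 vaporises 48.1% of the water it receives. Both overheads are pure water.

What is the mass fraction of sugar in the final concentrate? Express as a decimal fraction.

water in feed = 1323×0.399 = 527.88 kg/s.
After stage 1: water left = (1−0.504)×527.88 = 261.83; stream total = 1056.9 kg/s.
After stage 2: water left = (1−0.481)×261.83 = 135.89; final concentrate = 931.01 kg/s.
sugar fraction = 795.12/931.01 = 0.854.

0.854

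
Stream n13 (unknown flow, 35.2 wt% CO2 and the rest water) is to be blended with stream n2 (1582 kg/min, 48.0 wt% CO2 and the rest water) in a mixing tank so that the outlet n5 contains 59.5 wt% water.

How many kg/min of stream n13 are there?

2239 kg/min

Let n13 be the unknown flow. Total out = 1582 + n13.
water balance: 822.64 + 0.648·n13 = 0.595·(1582 + n13)
(0.648 − 0.595)·n13 = 0.595×1582 − 822.64 = 118.65
n13 = 118.65 / 0.053 = 2238.7 kg/min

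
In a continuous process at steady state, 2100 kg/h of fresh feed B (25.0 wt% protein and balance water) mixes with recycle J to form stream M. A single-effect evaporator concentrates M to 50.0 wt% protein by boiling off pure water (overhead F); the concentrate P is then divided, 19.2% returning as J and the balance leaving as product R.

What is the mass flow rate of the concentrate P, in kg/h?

Overall protein balance (none leaves overhead): protein in fresh feed = protein in product, i.e. 2100×0.250 = (1−0.192)·P·0.500.
P = 525/(0.500×0.808) = 1299.5 kg/h.

1300 kg/h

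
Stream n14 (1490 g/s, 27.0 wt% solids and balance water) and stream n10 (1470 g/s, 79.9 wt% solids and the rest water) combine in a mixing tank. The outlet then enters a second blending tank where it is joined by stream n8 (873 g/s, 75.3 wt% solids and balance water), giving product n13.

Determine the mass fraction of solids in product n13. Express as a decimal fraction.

0.583

Overall, product flow = 3833 g/s.
solids in = 1490×0.270 + 1470×0.799 + 873×0.753 = 2234.2 g/s.
solids fraction in n13 = 0.583.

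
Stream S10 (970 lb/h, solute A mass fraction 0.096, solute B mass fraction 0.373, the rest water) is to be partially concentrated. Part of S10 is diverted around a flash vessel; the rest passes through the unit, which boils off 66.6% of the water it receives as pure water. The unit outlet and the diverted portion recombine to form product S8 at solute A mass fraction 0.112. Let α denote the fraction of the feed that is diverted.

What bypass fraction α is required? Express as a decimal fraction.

All 970×0.096 = 93.12 lb/h of solute A reaches S8, so S8 = 93.12/0.112 = 831.43 lb/h and vapour = 138.57 lb/h.
The evaporator receives (1−α)·970 of feed at 0.531 water and removes 0.666 of that water:
0.666×0.531×(1−α)×970 = 138.57
(1−α) = 138.57/343.04 = 0.4040;  α = 0.5960.

0.596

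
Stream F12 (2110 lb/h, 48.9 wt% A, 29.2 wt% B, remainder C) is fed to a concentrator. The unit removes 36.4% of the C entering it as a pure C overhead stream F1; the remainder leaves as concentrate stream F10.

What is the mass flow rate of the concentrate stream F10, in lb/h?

C entering = 2110×0.219 = 462.09 lb/h; overhead removed = 0.364×462.09 = 168.2 lb/h.
Concentrate = 2110 − 168.2 = 1941.8 lb/h.

1942 lb/h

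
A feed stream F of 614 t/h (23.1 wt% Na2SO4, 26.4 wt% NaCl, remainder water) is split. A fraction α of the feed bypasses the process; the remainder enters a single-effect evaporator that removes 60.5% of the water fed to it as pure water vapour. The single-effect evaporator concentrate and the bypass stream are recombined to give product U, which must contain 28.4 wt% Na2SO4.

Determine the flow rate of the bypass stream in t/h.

239 t/h

All 614×0.231 = 141.83 t/h of Na2SO4 reaches U, so U = 141.83/0.284 = 499.42 t/h and vapour = 114.58 t/h.
The evaporator receives (1−α)·614 of feed at 0.505 water and removes 0.605 of that water:
0.605×0.505×(1−α)×614 = 114.58
(1−α) = 114.58/187.59 = 0.6108;  α = 0.3892.
Bypass flow = 0.3892×614 = 238.96 t/h.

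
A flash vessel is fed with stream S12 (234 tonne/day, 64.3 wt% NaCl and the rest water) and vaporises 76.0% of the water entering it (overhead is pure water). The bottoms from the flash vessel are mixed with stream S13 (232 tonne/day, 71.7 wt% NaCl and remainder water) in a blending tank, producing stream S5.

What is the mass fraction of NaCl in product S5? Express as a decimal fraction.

0.7871

Vapour removed = 0.760×0.357×234 = 63.489 tonne/day; concentrate = 170.51 tonne/day.
NaCl reaching the mixer = 150.46 (from concentrate) + 232×0.717 = 316.81 tonne/day.
Product flow = 170.51 + 232 = 402.51 tonne/day; NaCl fraction = 0.7871.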